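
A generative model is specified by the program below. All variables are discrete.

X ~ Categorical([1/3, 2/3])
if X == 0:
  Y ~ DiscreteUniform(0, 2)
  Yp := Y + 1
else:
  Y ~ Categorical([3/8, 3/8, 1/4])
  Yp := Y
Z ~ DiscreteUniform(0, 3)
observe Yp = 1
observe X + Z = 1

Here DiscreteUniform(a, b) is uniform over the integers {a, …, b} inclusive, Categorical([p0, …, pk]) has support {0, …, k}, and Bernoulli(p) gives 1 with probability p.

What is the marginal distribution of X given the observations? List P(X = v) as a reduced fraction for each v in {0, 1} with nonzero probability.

P(X=0) = 4/13, P(X=1) = 9/13

Enumerate traces; 2 have nonzero weight after conditioning:
  (X=0, Y=0, Z=1) weight 1/36
  (X=1, Y=1, Z=0) weight 1/16
Group by X:
  weight(X=0) = 1/36
  weight(X=1) = 1/16
Total weight = 1/36 + 1/16 = 13/144
P(X=0 | obs) = 1/36 / 13/144 = 4/13
P(X=1 | obs) = 1/16 / 13/144 = 9/13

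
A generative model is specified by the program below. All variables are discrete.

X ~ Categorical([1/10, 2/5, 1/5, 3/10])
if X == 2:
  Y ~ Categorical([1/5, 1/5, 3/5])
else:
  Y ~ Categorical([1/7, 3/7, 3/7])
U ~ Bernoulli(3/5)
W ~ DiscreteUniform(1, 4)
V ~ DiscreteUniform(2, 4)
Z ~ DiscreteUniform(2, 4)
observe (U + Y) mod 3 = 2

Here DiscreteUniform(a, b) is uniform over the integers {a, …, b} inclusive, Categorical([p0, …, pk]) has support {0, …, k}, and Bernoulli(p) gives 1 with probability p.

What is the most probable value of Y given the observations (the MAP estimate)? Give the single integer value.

argmax_v P(Y = v | obs) = 1

Enumerate traces; 288 have nonzero weight after conditioning:
  (X=0, Y=1, U=1, W=1, V=2, Z=2) weight 1/1400
  (X=0, Y=1, U=1, W=1, V=2, Z=3) weight 1/1400
  (X=0, Y=1, U=1, W=1, V=2, Z=4) weight 1/1400
  (X=0, Y=1, U=1, W=1, V=3, Z=2) weight 1/1400
  (X=0, Y=1, U=1, W=1, V=3, Z=3) weight 1/1400
  (X=0, Y=1, U=1, W=1, V=3, Z=4) weight 1/1400
  (X=0, Y=1, U=1, W=1, V=4, Z=2) weight 1/1400
  (X=0, Y=1, U=1, W=1, V=4, Z=3) weight 1/1400
  (X=0, Y=2, U=0, W=1, V=2, Z=2) weight 1/2100
  … 279 more
Group by Y:
  weight(Y=1) = 201/875
  weight(Y=2) = 162/875
Total weight = 201/875 + 162/875 = 363/875
P(Y=1 | obs) = 201/875 / 363/875 = 67/121
P(Y=2 | obs) = 162/875 / 363/875 = 54/121
argmax = 1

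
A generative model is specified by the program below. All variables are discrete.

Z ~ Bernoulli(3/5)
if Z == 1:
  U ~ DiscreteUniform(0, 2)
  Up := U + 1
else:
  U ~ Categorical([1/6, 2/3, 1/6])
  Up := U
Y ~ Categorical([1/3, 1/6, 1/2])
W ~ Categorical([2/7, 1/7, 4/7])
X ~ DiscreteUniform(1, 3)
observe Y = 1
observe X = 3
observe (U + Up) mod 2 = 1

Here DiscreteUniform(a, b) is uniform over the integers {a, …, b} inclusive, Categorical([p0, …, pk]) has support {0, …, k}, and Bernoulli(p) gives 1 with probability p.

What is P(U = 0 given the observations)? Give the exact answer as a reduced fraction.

Enumerate traces; 9 have nonzero weight after conditioning:
  (Z=1, U=0, Y=1, W=0, X=3) weight 1/315
  (Z=1, U=0, Y=1, W=1, X=3) weight 1/630
  (Z=1, U=0, Y=1, W=2, X=3) weight 2/315
  (Z=1, U=1, Y=1, W=0, X=3) weight 1/315
  (Z=1, U=1, Y=1, W=1, X=3) weight 1/630
  (Z=1, U=1, Y=1, W=2, X=3) weight 2/315
  (Z=1, U=2, Y=1, W=0, X=3) weight 1/315
  (Z=1, U=2, Y=1, W=1, X=3) weight 1/630
  … 1 more
Group by U:
  weight(U=0) = 1/90
  weight(U=1) = 1/90
  weight(U=2) = 1/90
Total weight = 1/90 + 1/90 + 1/90 = 1/30
P(U=0 | obs) = 1/90 / 1/30 = 1/3
P(U=1 | obs) = 1/90 / 1/30 = 1/3
P(U=2 | obs) = 1/90 / 1/30 = 1/3

P(U = 0 | obs) = 1/3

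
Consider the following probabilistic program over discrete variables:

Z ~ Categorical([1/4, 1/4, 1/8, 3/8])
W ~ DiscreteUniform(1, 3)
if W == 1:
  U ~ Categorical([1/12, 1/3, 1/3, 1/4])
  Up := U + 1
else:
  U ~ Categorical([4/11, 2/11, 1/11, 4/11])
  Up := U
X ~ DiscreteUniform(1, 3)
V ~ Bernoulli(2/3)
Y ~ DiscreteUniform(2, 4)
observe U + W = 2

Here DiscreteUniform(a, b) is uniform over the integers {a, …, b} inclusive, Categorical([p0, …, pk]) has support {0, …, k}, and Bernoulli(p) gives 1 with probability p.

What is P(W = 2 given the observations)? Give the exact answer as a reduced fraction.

P(W = 2 | obs) = 12/23

Enumerate traces; 144 have nonzero weight after conditioning:
  (Z=0, W=1, U=1, X=1, V=0, Y=2) weight 1/972
  (Z=0, W=1, U=1, X=1, V=0, Y=3) weight 1/972
  (Z=0, W=1, U=1, X=1, V=0, Y=4) weight 1/972
  (Z=0, W=1, U=1, X=1, V=1, Y=2) weight 1/486
  (Z=0, W=1, U=1, X=1, V=1, Y=3) weight 1/486
  (Z=0, W=1, U=1, X=1, V=1, Y=4) weight 1/486
  (Z=0, W=1, U=1, X=2, V=0, Y=2) weight 1/972
  (Z=0, W=1, U=1, X=2, V=0, Y=3) weight 1/972
  (Z=0, W=2, U=0, X=1, V=0, Y=2) weight 1/891
  … 135 more
Group by W:
  weight(W=1) = 1/9
  weight(W=2) = 4/33
Total weight = 1/9 + 4/33 = 23/99
P(W=1 | obs) = 1/9 / 23/99 = 11/23
P(W=2 | obs) = 4/33 / 23/99 = 12/23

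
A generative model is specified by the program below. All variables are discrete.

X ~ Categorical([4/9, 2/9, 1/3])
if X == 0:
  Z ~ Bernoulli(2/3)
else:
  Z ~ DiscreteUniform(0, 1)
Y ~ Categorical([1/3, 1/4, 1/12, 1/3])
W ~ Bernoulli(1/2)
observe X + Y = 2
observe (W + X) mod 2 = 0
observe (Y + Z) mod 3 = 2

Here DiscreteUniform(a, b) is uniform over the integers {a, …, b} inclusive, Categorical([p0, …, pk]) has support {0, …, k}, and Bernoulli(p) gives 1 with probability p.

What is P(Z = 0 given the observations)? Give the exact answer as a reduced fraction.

P(Z = 0 | obs) = 4/13

Enumerate traces; 2 have nonzero weight after conditioning:
  (X=0, Z=0, Y=2, W=0) weight 1/162
  (X=1, Z=1, Y=1, W=1) weight 1/72
Group by Z:
  weight(Z=0) = 1/162
  weight(Z=1) = 1/72
Total weight = 1/162 + 1/72 = 13/648
P(Z=0 | obs) = 1/162 / 13/648 = 4/13
P(Z=1 | obs) = 1/72 / 13/648 = 9/13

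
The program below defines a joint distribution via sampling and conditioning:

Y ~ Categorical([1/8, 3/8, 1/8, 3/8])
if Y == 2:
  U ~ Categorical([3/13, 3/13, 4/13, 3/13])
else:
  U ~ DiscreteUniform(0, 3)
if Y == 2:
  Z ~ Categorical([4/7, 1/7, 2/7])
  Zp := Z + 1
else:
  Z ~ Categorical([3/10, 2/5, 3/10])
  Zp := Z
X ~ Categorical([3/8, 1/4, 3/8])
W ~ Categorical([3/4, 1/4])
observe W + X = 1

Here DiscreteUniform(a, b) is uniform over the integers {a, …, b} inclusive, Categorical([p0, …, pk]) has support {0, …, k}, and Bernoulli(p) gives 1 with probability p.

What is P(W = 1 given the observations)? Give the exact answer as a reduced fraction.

Enumerate traces; 96 have nonzero weight after conditioning:
  (Y=0, U=0, Z=0, X=0, W=1) weight 9/10240
  (Y=0, U=0, Z=0, X=1, W=0) weight 9/5120
  (Y=0, U=0, Z=1, X=0, W=1) weight 3/2560
  (Y=0, U=0, Z=1, X=1, W=0) weight 3/1280
  (Y=0, U=0, Z=2, X=0, W=1) weight 9/10240
  (Y=0, U=0, Z=2, X=1, W=0) weight 9/5120
  (Y=0, U=1, Z=0, X=0, W=1) weight 9/10240
  (Y=0, U=1, Z=0, X=1, W=0) weight 9/5120
  … 88 more
Group by W:
  weight(W=0) = 3/16
  weight(W=1) = 3/32
Total weight = 3/16 + 3/32 = 9/32
P(W=0 | obs) = 3/16 / 9/32 = 2/3
P(W=1 | obs) = 3/32 / 9/32 = 1/3

P(W = 1 | obs) = 1/3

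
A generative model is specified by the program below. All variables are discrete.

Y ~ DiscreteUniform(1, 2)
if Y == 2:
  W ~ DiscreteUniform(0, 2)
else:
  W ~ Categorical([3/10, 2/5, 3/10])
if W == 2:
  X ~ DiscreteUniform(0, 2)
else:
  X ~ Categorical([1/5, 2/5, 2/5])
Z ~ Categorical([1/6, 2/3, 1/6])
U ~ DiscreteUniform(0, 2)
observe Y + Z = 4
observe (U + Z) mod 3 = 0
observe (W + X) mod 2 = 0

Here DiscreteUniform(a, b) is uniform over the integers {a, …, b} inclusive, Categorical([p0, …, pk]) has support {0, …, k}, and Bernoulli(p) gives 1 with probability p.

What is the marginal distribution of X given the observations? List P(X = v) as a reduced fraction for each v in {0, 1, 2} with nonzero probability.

Enumerate traces; 5 have nonzero weight after conditioning:
  (Y=2, W=0, X=0, Z=2, U=1) weight 1/540
  (Y=2, W=0, X=2, Z=2, U=1) weight 1/270
  (Y=2, W=1, X=1, Z=2, U=1) weight 1/270
  (Y=2, W=2, X=0, Z=2, U=1) weight 1/324
  (Y=2, W=2, X=2, Z=2, U=1) weight 1/324
Group by X:
  weight(X=0) = 2/405
  weight(X=1) = 1/270
  weight(X=2) = 11/1620
Total weight = 2/405 + 1/270 + 11/1620 = 5/324
P(X=0 | obs) = 2/405 / 5/324 = 8/25
P(X=1 | obs) = 1/270 / 5/324 = 6/25
P(X=2 | obs) = 11/1620 / 5/324 = 11/25

P(X=0) = 8/25, P(X=1) = 6/25, P(X=2) = 11/25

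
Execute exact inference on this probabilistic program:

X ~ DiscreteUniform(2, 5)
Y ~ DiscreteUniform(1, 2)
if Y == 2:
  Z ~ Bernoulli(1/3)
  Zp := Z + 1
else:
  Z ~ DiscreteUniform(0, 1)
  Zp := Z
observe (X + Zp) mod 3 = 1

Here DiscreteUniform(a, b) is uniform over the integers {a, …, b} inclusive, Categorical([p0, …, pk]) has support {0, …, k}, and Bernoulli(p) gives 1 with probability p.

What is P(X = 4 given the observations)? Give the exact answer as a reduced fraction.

Enumerate traces; 5 have nonzero weight after conditioning:
  (X=2, Y=2, Z=1) weight 1/24
  (X=3, Y=1, Z=1) weight 1/16
  (X=3, Y=2, Z=0) weight 1/12
  (X=4, Y=1, Z=0) weight 1/16
  (X=5, Y=2, Z=1) weight 1/24
Group by X:
  weight(X=2) = 1/24
  weight(X=3) = 7/48
  weight(X=4) = 1/16
  weight(X=5) = 1/24
Total weight = 1/24 + 7/48 + 1/16 + 1/24 = 7/24
P(X=2 | obs) = 1/24 / 7/24 = 1/7
P(X=3 | obs) = 7/48 / 7/24 = 1/2
P(X=4 | obs) = 1/16 / 7/24 = 3/14
P(X=5 | obs) = 1/24 / 7/24 = 1/7

P(X = 4 | obs) = 3/14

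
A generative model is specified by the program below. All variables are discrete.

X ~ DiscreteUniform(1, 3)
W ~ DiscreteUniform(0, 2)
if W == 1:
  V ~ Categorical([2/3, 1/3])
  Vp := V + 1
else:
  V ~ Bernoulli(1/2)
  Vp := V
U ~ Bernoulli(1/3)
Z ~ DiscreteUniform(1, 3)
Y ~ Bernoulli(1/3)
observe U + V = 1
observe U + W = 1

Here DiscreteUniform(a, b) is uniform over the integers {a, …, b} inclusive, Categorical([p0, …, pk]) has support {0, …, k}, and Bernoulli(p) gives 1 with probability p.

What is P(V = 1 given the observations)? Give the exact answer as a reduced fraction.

P(V = 1 | obs) = 4/7

Enumerate traces; 36 have nonzero weight after conditioning:
  (X=1, W=0, V=0, U=1, Z=1, Y=0) weight 1/243
  (X=1, W=0, V=0, U=1, Z=1, Y=1) weight 1/486
  (X=1, W=0, V=0, U=1, Z=2, Y=0) weight 1/243
  (X=1, W=0, V=0, U=1, Z=2, Y=1) weight 1/486
  (X=1, W=0, V=0, U=1, Z=3, Y=0) weight 1/243
  (X=1, W=0, V=0, U=1, Z=3, Y=1) weight 1/486
  (X=1, W=1, V=1, U=0, Z=1, Y=0) weight 4/729
  (X=1, W=1, V=1, U=0, Z=1, Y=1) weight 2/729
  … 28 more
Group by V:
  weight(V=0) = 1/18
  weight(V=1) = 2/27
Total weight = 1/18 + 2/27 = 7/54
P(V=0 | obs) = 1/18 / 7/54 = 3/7
P(V=1 | obs) = 2/27 / 7/54 = 4/7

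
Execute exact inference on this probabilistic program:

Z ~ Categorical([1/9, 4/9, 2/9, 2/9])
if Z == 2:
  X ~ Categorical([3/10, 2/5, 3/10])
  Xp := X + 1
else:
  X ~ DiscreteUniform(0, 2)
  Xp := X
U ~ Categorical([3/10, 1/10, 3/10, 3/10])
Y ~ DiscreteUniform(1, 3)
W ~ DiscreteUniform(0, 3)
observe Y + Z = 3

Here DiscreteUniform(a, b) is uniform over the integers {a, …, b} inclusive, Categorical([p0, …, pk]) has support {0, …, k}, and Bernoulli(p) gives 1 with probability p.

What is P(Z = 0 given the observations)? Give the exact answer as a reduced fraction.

Enumerate traces; 144 have nonzero weight after conditioning:
  (Z=0, X=0, U=0, Y=3, W=0) weight 1/1080
  (Z=0, X=0, U=0, Y=3, W=1) weight 1/1080
  (Z=0, X=0, U=0, Y=3, W=2) weight 1/1080
  (Z=0, X=0, U=0, Y=3, W=3) weight 1/1080
  (Z=0, X=0, U=1, Y=3, W=0) weight 1/3240
  (Z=0, X=0, U=1, Y=3, W=1) weight 1/3240
  (Z=0, X=0, U=1, Y=3, W=2) weight 1/3240
  (Z=0, X=0, U=1, Y=3, W=3) weight 1/3240
  (Z=1, X=0, U=0, Y=2, W=0) weight 1/270
  (Z=2, X=0, U=0, Y=1, W=0) weight 1/600
  … 134 more
Group by Z:
  weight(Z=0) = 1/27
  weight(Z=1) = 4/27
  weight(Z=2) = 2/27
Total weight = 1/27 + 4/27 + 2/27 = 7/27
P(Z=0 | obs) = 1/27 / 7/27 = 1/7
P(Z=1 | obs) = 4/27 / 7/27 = 4/7
P(Z=2 | obs) = 2/27 / 7/27 = 2/7

P(Z = 0 | obs) = 1/7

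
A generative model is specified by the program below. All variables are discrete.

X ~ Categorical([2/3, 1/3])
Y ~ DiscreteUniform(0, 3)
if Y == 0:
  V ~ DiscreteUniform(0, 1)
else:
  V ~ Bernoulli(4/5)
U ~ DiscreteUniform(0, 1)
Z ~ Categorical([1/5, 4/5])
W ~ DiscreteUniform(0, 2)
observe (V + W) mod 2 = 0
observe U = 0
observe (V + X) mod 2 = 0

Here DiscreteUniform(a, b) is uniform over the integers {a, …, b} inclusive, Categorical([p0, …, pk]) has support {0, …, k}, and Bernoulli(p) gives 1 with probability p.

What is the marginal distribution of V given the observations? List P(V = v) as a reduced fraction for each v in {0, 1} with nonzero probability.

P(V=0) = 44/73, P(V=1) = 29/73

Enumerate traces; 24 have nonzero weight after conditioning:
  (X=0, Y=0, V=0, U=0, Z=0, W=0) weight 1/360
  (X=0, Y=0, V=0, U=0, Z=0, W=2) weight 1/360
  (X=0, Y=0, V=0, U=0, Z=1, W=0) weight 1/90
  (X=0, Y=0, V=0, U=0, Z=1, W=2) weight 1/90
  (X=0, Y=1, V=0, U=0, Z=0, W=0) weight 1/900
  (X=0, Y=1, V=0, U=0, Z=0, W=2) weight 1/900
  (X=0, Y=1, V=0, U=0, Z=1, W=0) weight 1/225
  (X=0, Y=1, V=0, U=0, Z=1, W=2) weight 1/225
  (X=1, Y=0, V=1, U=0, Z=0, W=1) weight 1/720
  … 15 more
Group by V:
  weight(V=0) = 11/180
  weight(V=1) = 29/720
Total weight = 11/180 + 29/720 = 73/720
P(V=0 | obs) = 11/180 / 73/720 = 44/73
P(V=1 | obs) = 29/720 / 73/720 = 29/73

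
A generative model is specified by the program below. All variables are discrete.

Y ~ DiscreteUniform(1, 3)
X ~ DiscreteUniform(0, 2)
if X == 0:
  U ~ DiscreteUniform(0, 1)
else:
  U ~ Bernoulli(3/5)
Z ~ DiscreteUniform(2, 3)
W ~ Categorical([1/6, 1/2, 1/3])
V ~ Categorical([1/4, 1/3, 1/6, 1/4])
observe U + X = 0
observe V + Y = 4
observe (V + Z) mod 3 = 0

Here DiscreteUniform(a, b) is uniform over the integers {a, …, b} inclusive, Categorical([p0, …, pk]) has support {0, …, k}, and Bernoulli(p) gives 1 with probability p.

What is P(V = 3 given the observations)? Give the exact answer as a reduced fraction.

P(V = 3 | obs) = 3/7

Enumerate traces; 6 have nonzero weight after conditioning:
  (Y=1, X=0, U=0, Z=3, W=0, V=3) weight 1/864
  (Y=1, X=0, U=0, Z=3, W=1, V=3) weight 1/288
  (Y=1, X=0, U=0, Z=3, W=2, V=3) weight 1/432
  (Y=3, X=0, U=0, Z=2, W=0, V=1) weight 1/648
  (Y=3, X=0, U=0, Z=2, W=1, V=1) weight 1/216
  (Y=3, X=0, U=0, Z=2, W=2, V=1) weight 1/324
Group by V:
  weight(V=1) = 1/108
  weight(V=3) = 1/144
Total weight = 1/108 + 1/144 = 7/432
P(V=1 | obs) = 1/108 / 7/432 = 4/7
P(V=3 | obs) = 1/144 / 7/432 = 3/7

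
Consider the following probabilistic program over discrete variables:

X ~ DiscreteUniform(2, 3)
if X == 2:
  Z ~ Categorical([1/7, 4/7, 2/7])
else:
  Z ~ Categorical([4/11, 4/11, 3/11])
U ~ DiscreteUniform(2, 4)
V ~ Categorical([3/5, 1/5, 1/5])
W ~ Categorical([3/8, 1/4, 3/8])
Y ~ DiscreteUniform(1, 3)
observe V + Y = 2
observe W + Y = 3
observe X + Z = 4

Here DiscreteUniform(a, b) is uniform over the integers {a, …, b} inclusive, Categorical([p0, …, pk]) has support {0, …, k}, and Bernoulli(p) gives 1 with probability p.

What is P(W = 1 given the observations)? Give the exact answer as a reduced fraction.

Enumerate traces; 12 have nonzero weight after conditioning:
  (X=2, Z=2, U=2, V=0, W=1, Y=2) weight 1/420
  (X=2, Z=2, U=2, V=1, W=2, Y=1) weight 1/840
  (X=2, Z=2, U=3, V=0, W=1, Y=2) weight 1/420
  (X=2, Z=2, U=3, V=1, W=2, Y=1) weight 1/840
  (X=2, Z=2, U=4, V=0, W=1, Y=2) weight 1/420
  (X=2, Z=2, U=4, V=1, W=2, Y=1) weight 1/840
  (X=3, Z=1, U=2, V=0, W=1, Y=2) weight 1/330
  (X=3, Z=1, U=2, V=1, W=2, Y=1) weight 1/660
  … 4 more
Group by W:
  weight(W=1) = 5/308
  weight(W=2) = 5/616
Total weight = 5/308 + 5/616 = 15/616
P(W=1 | obs) = 5/308 / 15/616 = 2/3
P(W=2 | obs) = 5/616 / 15/616 = 1/3

P(W = 1 | obs) = 2/3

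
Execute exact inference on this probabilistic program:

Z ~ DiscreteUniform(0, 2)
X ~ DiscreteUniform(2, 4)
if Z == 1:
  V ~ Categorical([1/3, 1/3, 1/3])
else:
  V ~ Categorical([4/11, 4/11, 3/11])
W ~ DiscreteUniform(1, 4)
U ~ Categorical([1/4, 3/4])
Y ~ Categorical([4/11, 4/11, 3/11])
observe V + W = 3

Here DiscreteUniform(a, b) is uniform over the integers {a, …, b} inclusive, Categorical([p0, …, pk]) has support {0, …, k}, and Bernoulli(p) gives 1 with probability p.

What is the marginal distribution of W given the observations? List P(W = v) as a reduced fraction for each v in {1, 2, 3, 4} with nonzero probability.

Enumerate traces; 162 have nonzero weight after conditioning:
  (Z=0, X=2, V=0, W=3, U=0, Y=0) weight 1/1089
  (Z=0, X=2, V=0, W=3, U=0, Y=1) weight 1/1089
  (Z=0, X=2, V=0, W=3, U=0, Y=2) weight 1/1452
  (Z=0, X=2, V=0, W=3, U=1, Y=0) weight 1/363
  (Z=0, X=2, V=0, W=3, U=1, Y=1) weight 1/363
  (Z=0, X=2, V=0, W=3, U=1, Y=2) weight 1/484
  (Z=0, X=2, V=1, W=2, U=0, Y=0) weight 1/1089
  (Z=0, X=2, V=1, W=2, U=0, Y=1) weight 1/1089
  (Z=0, X=2, V=2, W=1, U=0, Y=0) weight 1/1452
  … 153 more
Group by W:
  weight(W=1) = 29/396
  weight(W=2) = 35/396
  weight(W=3) = 35/396
Total weight = 29/396 + 35/396 + 35/396 = 1/4
P(W=1 | obs) = 29/396 / 1/4 = 29/99
P(W=2 | obs) = 35/396 / 1/4 = 35/99
P(W=3 | obs) = 35/396 / 1/4 = 35/99

P(W=1) = 29/99, P(W=2) = 35/99, P(W=3) = 35/99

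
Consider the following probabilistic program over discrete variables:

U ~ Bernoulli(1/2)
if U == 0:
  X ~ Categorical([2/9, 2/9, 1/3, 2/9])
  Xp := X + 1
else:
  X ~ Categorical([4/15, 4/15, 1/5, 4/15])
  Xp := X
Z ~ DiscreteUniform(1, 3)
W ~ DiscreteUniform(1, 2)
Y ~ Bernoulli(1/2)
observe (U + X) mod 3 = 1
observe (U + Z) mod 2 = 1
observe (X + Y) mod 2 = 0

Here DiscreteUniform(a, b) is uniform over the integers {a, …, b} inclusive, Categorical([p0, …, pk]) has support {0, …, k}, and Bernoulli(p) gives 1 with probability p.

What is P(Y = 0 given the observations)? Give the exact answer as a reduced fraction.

P(Y = 0 | obs) = 3/11

Enumerate traces; 8 have nonzero weight after conditioning:
  (U=0, X=1, Z=1, W=1, Y=1) weight 1/108
  (U=0, X=1, Z=1, W=2, Y=1) weight 1/108
  (U=0, X=1, Z=3, W=1, Y=1) weight 1/108
  (U=0, X=1, Z=3, W=2, Y=1) weight 1/108
  (U=1, X=0, Z=2, W=1, Y=0) weight 1/90
  (U=1, X=0, Z=2, W=2, Y=0) weight 1/90
  (U=1, X=3, Z=2, W=1, Y=1) weight 1/90
  (U=1, X=3, Z=2, W=2, Y=1) weight 1/90
Group by Y:
  weight(Y=0) = 1/45
  weight(Y=1) = 8/135
Total weight = 1/45 + 8/135 = 11/135
P(Y=0 | obs) = 1/45 / 11/135 = 3/11
P(Y=1 | obs) = 8/135 / 11/135 = 8/11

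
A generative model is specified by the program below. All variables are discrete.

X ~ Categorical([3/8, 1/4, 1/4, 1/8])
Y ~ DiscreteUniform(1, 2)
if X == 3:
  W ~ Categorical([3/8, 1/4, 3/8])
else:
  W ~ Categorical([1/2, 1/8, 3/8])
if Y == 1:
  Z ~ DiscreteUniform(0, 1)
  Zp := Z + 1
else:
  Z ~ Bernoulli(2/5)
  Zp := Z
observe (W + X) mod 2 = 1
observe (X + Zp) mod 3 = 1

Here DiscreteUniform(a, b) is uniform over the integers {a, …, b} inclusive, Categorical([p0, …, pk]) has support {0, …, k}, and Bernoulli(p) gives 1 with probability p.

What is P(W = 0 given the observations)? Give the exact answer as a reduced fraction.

Enumerate traces; 9 have nonzero weight after conditioning:
  (X=0, Y=1, W=1, Z=0) weight 3/256
  (X=0, Y=2, W=1, Z=1) weight 3/320
  (X=1, Y=2, W=0, Z=0) weight 3/80
  (X=1, Y=2, W=2, Z=0) weight 9/320
  (X=2, Y=1, W=1, Z=1) weight 1/128
  (X=3, Y=1, W=0, Z=0) weight 3/256
  (X=3, Y=1, W=2, Z=0) weight 3/256
  (X=3, Y=2, W=0, Z=1) weight 3/320
  … 1 more
Group by W:
  weight(W=0) = 15/256
  weight(W=1) = 37/1280
  weight(W=2) = 63/1280
Total weight = 15/256 + 37/1280 + 63/1280 = 35/256
P(W=0 | obs) = 15/256 / 35/256 = 3/7
P(W=1 | obs) = 37/1280 / 35/256 = 37/175
P(W=2 | obs) = 63/1280 / 35/256 = 9/25

P(W = 0 | obs) = 3/7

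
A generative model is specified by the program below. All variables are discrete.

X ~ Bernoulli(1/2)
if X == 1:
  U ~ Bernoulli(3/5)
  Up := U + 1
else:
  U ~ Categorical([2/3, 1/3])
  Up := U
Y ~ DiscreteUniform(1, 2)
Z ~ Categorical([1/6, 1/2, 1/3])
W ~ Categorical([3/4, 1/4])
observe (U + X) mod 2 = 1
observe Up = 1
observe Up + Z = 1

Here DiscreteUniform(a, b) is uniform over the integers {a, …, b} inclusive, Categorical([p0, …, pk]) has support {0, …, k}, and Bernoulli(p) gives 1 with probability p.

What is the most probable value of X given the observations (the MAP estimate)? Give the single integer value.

argmax_v P(X = v | obs) = 1

Enumerate traces; 8 have nonzero weight after conditioning:
  (X=0, U=1, Y=1, Z=0, W=0) weight 1/96
  (X=0, U=1, Y=1, Z=0, W=1) weight 1/288
  (X=0, U=1, Y=2, Z=0, W=0) weight 1/96
  (X=0, U=1, Y=2, Z=0, W=1) weight 1/288
  (X=1, U=0, Y=1, Z=0, W=0) weight 1/80
  (X=1, U=0, Y=1, Z=0, W=1) weight 1/240
  (X=1, U=0, Y=2, Z=0, W=0) weight 1/80
  (X=1, U=0, Y=2, Z=0, W=1) weight 1/240
Group by X:
  weight(X=0) = 1/36
  weight(X=1) = 1/30
Total weight = 1/36 + 1/30 = 11/180
P(X=0 | obs) = 1/36 / 11/180 = 5/11
P(X=1 | obs) = 1/30 / 11/180 = 6/11
argmax = 1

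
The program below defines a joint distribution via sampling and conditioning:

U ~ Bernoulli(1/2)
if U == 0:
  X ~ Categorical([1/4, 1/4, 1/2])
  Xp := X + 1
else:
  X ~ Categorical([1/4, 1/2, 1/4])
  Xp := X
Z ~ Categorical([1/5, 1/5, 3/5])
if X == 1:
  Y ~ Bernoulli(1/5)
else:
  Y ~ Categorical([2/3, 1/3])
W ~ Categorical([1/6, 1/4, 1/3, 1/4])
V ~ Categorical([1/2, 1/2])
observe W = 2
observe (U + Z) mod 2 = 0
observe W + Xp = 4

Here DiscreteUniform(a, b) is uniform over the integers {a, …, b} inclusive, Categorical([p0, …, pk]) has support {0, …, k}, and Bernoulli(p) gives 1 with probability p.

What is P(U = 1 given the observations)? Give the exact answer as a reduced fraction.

Enumerate traces; 12 have nonzero weight after conditioning:
  (U=0, X=1, Z=0, Y=0, W=2, V=0) weight 1/300
  (U=0, X=1, Z=0, Y=0, W=2, V=1) weight 1/300
  (U=0, X=1, Z=0, Y=1, W=2, V=0) weight 1/1200
  (U=0, X=1, Z=0, Y=1, W=2, V=1) weight 1/1200
  (U=0, X=1, Z=2, Y=0, W=2, V=0) weight 1/100
  (U=0, X=1, Z=2, Y=0, W=2, V=1) weight 1/100
  (U=0, X=1, Z=2, Y=1, W=2, V=0) weight 1/400
  (U=0, X=1, Z=2, Y=1, W=2, V=1) weight 1/400
  (U=1, X=2, Z=1, Y=0, W=2, V=0) weight 1/360
  … 3 more
Group by U:
  weight(U=0) = 1/30
  weight(U=1) = 1/120
Total weight = 1/30 + 1/120 = 1/24
P(U=0 | obs) = 1/30 / 1/24 = 4/5
P(U=1 | obs) = 1/120 / 1/24 = 1/5

P(U = 1 | obs) = 1/5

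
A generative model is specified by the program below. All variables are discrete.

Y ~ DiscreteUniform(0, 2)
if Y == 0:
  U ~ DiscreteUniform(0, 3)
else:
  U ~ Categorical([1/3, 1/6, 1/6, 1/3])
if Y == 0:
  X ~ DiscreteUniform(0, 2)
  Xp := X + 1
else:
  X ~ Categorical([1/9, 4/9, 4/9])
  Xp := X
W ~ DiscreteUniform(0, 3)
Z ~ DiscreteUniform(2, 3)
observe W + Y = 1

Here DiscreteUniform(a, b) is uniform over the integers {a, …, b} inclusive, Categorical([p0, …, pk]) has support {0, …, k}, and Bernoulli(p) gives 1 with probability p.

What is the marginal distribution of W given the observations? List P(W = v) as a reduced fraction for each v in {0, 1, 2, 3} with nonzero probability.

Enumerate traces; 48 have nonzero weight after conditioning:
  (Y=0, U=0, X=0, W=1, Z=2) weight 1/288
  (Y=0, U=0, X=0, W=1, Z=3) weight 1/288
  (Y=0, U=0, X=1, W=1, Z=2) weight 1/288
  (Y=0, U=0, X=1, W=1, Z=3) weight 1/288
  (Y=0, U=0, X=2, W=1, Z=2) weight 1/288
  (Y=0, U=0, X=2, W=1, Z=3) weight 1/288
  (Y=0, U=1, X=0, W=1, Z=2) weight 1/288
  (Y=0, U=1, X=0, W=1, Z=3) weight 1/288
  (Y=1, U=0, X=0, W=0, Z=2) weight 1/648
  … 39 more
Group by W:
  weight(W=0) = 1/12
  weight(W=1) = 1/12
Total weight = 1/12 + 1/12 = 1/6
P(W=0 | obs) = 1/12 / 1/6 = 1/2
P(W=1 | obs) = 1/12 / 1/6 = 1/2

P(W=0) = 1/2, P(W=1) = 1/2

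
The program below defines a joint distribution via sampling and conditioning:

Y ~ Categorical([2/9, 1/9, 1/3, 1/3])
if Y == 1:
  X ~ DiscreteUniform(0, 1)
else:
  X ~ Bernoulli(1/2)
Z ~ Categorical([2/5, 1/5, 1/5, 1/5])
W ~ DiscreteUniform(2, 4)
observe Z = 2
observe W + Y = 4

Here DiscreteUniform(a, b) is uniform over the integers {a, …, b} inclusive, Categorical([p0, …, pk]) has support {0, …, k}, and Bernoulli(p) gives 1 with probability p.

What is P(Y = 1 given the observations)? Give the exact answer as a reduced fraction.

P(Y = 1 | obs) = 1/6

Enumerate traces; 6 have nonzero weight after conditioning:
  (Y=0, X=0, Z=2, W=4) weight 1/135
  (Y=0, X=1, Z=2, W=4) weight 1/135
  (Y=1, X=0, Z=2, W=3) weight 1/270
  (Y=1, X=1, Z=2, W=3) weight 1/270
  (Y=2, X=0, Z=2, W=2) weight 1/90
  (Y=2, X=1, Z=2, W=2) weight 1/90
Group by Y:
  weight(Y=0) = 2/135
  weight(Y=1) = 1/135
  weight(Y=2) = 1/45
Total weight = 2/135 + 1/135 + 1/45 = 2/45
P(Y=0 | obs) = 2/135 / 2/45 = 1/3
P(Y=1 | obs) = 1/135 / 2/45 = 1/6
P(Y=2 | obs) = 1/45 / 2/45 = 1/2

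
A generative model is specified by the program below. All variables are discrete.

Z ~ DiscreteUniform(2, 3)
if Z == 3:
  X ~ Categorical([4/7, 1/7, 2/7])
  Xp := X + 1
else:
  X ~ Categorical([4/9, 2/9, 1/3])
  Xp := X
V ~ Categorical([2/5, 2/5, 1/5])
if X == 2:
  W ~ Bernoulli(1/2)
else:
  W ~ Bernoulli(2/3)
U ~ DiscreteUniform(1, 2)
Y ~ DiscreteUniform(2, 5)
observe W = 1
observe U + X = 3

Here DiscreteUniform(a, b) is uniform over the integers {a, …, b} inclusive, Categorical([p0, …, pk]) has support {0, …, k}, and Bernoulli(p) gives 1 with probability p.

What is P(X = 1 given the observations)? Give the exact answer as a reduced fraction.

P(X = 1 | obs) = 92/209

Enumerate traces; 48 have nonzero weight after conditioning:
  (Z=2, X=1, V=0, W=1, U=2, Y=2) weight 1/270
  (Z=2, X=1, V=0, W=1, U=2, Y=3) weight 1/270
  (Z=2, X=1, V=0, W=1, U=2, Y=4) weight 1/270
  (Z=2, X=1, V=0, W=1, U=2, Y=5) weight 1/270
  (Z=2, X=1, V=1, W=1, U=2, Y=2) weight 1/270
  (Z=2, X=1, V=1, W=1, U=2, Y=3) weight 1/270
  (Z=2, X=1, V=1, W=1, U=2, Y=4) weight 1/270
  (Z=2, X=1, V=1, W=1, U=2, Y=5) weight 1/270
  (Z=2, X=2, V=0, W=1, U=1, Y=2) weight 1/240
  … 39 more
Group by X:
  weight(X=1) = 23/378
  weight(X=2) = 13/168
Total weight = 23/378 + 13/168 = 209/1512
P(X=1 | obs) = 23/378 / 209/1512 = 92/209
P(X=2 | obs) = 13/168 / 209/1512 = 117/209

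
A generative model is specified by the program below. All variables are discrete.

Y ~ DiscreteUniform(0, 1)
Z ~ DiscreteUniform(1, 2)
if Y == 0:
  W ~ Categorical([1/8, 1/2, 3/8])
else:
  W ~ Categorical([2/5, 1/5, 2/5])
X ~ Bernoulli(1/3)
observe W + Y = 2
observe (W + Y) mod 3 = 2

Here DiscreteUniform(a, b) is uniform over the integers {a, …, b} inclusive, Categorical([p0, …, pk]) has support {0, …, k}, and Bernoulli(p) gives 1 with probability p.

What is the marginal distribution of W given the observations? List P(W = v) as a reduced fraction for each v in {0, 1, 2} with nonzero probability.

Enumerate traces; 8 have nonzero weight after conditioning:
  (Y=0, Z=1, W=2, X=0) weight 1/16
  (Y=0, Z=1, W=2, X=1) weight 1/32
  (Y=0, Z=2, W=2, X=0) weight 1/16
  (Y=0, Z=2, W=2, X=1) weight 1/32
  (Y=1, Z=1, W=1, X=0) weight 1/30
  (Y=1, Z=1, W=1, X=1) weight 1/60
  (Y=1, Z=2, W=1, X=0) weight 1/30
  (Y=1, Z=2, W=1, X=1) weight 1/60
Group by W:
  weight(W=1) = 1/10
  weight(W=2) = 3/16
Total weight = 1/10 + 3/16 = 23/80
P(W=1 | obs) = 1/10 / 23/80 = 8/23
P(W=2 | obs) = 3/16 / 23/80 = 15/23

P(W=1) = 8/23, P(W=2) = 15/23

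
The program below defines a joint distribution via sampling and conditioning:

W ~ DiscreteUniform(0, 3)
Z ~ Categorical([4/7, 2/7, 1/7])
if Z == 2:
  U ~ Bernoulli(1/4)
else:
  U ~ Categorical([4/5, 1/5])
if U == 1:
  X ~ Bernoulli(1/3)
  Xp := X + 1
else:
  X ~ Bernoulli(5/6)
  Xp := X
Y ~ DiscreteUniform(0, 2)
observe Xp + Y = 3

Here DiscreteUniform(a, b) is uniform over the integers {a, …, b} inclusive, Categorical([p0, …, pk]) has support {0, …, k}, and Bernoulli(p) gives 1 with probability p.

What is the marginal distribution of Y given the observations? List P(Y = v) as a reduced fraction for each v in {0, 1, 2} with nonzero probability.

P(Y=1) = 58/729, P(Y=2) = 671/729

Enumerate traces; 36 have nonzero weight after conditioning:
  (W=0, Z=0, U=0, X=1, Y=2) weight 2/63
  (W=0, Z=0, U=1, X=0, Y=2) weight 2/315
  (W=0, Z=0, U=1, X=1, Y=1) weight 1/315
  (W=0, Z=1, U=0, X=1, Y=2) weight 1/63
  (W=0, Z=1, U=1, X=0, Y=2) weight 1/315
  (W=0, Z=1, U=1, X=1, Y=1) weight 1/630
  (W=0, Z=2, U=0, X=1, Y=2) weight 5/672
  (W=0, Z=2, U=1, X=0, Y=2) weight 1/504
  … 28 more
Group by Y:
  weight(Y=1) = 29/1260
  weight(Y=2) = 671/2520
Total weight = 29/1260 + 671/2520 = 81/280
P(Y=1 | obs) = 29/1260 / 81/280 = 58/729
P(Y=2 | obs) = 671/2520 / 81/280 = 671/729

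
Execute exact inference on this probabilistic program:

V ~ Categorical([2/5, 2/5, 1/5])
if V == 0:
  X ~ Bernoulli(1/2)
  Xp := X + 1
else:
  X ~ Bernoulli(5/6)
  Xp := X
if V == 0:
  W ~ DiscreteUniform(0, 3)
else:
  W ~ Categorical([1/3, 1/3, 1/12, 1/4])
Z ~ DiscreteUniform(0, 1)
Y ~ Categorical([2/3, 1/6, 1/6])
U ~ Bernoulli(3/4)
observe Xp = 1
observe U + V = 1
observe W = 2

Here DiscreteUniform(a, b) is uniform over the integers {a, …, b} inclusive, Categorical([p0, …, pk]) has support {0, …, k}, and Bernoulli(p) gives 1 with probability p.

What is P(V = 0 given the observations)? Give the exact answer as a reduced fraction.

P(V = 0 | obs) = 27/32

Enumerate traces; 12 have nonzero weight after conditioning:
  (V=0, X=0, W=2, Z=0, Y=0, U=1) weight 1/80
  (V=0, X=0, W=2, Z=0, Y=1, U=1) weight 1/320
  (V=0, X=0, W=2, Z=0, Y=2, U=1) weight 1/320
  (V=0, X=0, W=2, Z=1, Y=0, U=1) weight 1/80
  (V=0, X=0, W=2, Z=1, Y=1, U=1) weight 1/320
  (V=0, X=0, W=2, Z=1, Y=2, U=1) weight 1/320
  (V=1, X=1, W=2, Z=0, Y=0, U=0) weight 1/432
  (V=1, X=1, W=2, Z=0, Y=1, U=0) weight 1/1728
  … 4 more
Group by V:
  weight(V=0) = 3/80
  weight(V=1) = 1/144
Total weight = 3/80 + 1/144 = 2/45
P(V=0 | obs) = 3/80 / 2/45 = 27/32
P(V=1 | obs) = 1/144 / 2/45 = 5/32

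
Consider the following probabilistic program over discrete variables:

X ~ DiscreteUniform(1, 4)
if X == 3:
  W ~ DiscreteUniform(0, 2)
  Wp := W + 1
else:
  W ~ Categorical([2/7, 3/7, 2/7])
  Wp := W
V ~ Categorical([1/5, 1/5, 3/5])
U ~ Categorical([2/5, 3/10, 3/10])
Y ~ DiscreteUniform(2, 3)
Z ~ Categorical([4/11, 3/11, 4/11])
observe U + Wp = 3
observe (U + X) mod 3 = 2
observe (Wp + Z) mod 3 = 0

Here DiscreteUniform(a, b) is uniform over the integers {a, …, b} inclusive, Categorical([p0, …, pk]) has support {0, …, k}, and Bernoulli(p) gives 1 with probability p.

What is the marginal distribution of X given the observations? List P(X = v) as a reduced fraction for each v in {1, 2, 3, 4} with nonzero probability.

P(X=1) = 9/32, P(X=3) = 7/16, P(X=4) = 9/32

Enumerate traces; 18 have nonzero weight after conditioning:
  (X=1, W=2, V=0, U=1, Y=2, Z=1) weight 9/15400
  (X=1, W=2, V=0, U=1, Y=3, Z=1) weight 9/15400
  (X=1, W=2, V=1, U=1, Y=2, Z=1) weight 9/15400
  (X=1, W=2, V=1, U=1, Y=3, Z=1) weight 9/15400
  (X=1, W=2, V=2, U=1, Y=2, Z=1) weight 27/15400
  (X=1, W=2, V=2, U=1, Y=3, Z=1) weight 27/15400
  (X=3, W=0, V=0, U=2, Y=2, Z=2) weight 1/1100
  (X=3, W=0, V=0, U=2, Y=3, Z=2) weight 1/1100
  (X=4, W=2, V=0, U=1, Y=2, Z=1) weight 9/15400
  … 9 more
Group by X:
  weight(X=1) = 9/1540
  weight(X=3) = 1/110
  weight(X=4) = 9/1540
Total weight = 9/1540 + 1/110 + 9/1540 = 8/385
P(X=1 | obs) = 9/1540 / 8/385 = 9/32
P(X=3 | obs) = 1/110 / 8/385 = 7/16
P(X=4 | obs) = 9/1540 / 8/385 = 9/32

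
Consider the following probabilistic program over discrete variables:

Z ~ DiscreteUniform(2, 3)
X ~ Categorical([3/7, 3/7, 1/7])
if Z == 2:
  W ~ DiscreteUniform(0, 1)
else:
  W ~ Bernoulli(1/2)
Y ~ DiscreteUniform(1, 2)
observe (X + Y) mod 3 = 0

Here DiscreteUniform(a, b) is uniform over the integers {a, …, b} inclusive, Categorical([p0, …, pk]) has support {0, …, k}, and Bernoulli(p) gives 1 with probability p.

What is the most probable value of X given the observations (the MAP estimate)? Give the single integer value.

Enumerate traces; 8 have nonzero weight after conditioning:
  (Z=2, X=1, W=0, Y=2) weight 3/56
  (Z=2, X=1, W=1, Y=2) weight 3/56
  (Z=2, X=2, W=0, Y=1) weight 1/56
  (Z=2, X=2, W=1, Y=1) weight 1/56
  (Z=3, X=1, W=0, Y=2) weight 3/56
  (Z=3, X=1, W=1, Y=2) weight 3/56
  (Z=3, X=2, W=0, Y=1) weight 1/56
  (Z=3, X=2, W=1, Y=1) weight 1/56
Group by X:
  weight(X=1) = 3/14
  weight(X=2) = 1/14
Total weight = 3/14 + 1/14 = 2/7
P(X=1 | obs) = 3/14 / 2/7 = 3/4
P(X=2 | obs) = 1/14 / 2/7 = 1/4
argmax = 1

argmax_v P(X = v | obs) = 1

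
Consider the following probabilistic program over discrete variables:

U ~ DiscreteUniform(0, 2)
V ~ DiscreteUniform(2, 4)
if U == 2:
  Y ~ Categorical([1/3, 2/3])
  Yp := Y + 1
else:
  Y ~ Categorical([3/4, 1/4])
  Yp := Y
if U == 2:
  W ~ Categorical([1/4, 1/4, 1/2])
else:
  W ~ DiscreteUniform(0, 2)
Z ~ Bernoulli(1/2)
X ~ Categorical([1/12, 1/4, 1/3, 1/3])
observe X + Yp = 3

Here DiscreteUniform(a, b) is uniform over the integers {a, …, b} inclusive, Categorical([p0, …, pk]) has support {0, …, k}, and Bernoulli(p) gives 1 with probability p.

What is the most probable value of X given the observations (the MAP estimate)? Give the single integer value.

Enumerate traces; 108 have nonzero weight after conditioning:
  (U=0, V=2, Y=0, W=0, Z=0, X=3) weight 1/216
  (U=0, V=2, Y=0, W=0, Z=1, X=3) weight 1/216
  (U=0, V=2, Y=0, W=1, Z=0, X=3) weight 1/216
  (U=0, V=2, Y=0, W=1, Z=1, X=3) weight 1/216
  (U=0, V=2, Y=0, W=2, Z=0, X=3) weight 1/216
  (U=0, V=2, Y=0, W=2, Z=1, X=3) weight 1/216
  (U=0, V=2, Y=1, W=0, Z=0, X=2) weight 1/648
  (U=0, V=2, Y=1, W=0, Z=1, X=2) weight 1/648
  (U=2, V=2, Y=1, W=0, Z=0, X=1) weight 1/432
  … 99 more
Group by X:
  weight(X=1) = 1/18
  weight(X=2) = 5/54
  weight(X=3) = 1/6
Total weight = 1/18 + 5/54 + 1/6 = 17/54
P(X=1 | obs) = 1/18 / 17/54 = 3/17
P(X=2 | obs) = 5/54 / 17/54 = 5/17
P(X=3 | obs) = 1/6 / 17/54 = 9/17
argmax = 3

argmax_v P(X = v | obs) = 3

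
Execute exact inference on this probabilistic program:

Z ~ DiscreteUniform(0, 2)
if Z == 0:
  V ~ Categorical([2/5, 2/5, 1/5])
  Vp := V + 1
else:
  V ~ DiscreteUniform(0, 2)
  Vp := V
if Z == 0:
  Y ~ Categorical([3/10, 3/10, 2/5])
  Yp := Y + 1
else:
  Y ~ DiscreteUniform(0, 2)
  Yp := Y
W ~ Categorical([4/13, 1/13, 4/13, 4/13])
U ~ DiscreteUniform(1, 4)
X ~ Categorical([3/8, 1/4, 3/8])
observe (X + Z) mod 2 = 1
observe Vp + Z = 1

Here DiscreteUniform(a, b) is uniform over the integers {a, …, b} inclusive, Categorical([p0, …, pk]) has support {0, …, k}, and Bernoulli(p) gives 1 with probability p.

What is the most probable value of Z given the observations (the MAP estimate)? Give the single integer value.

argmax_v P(Z = v | obs) = 1

Enumerate traces; 144 have nonzero weight after conditioning:
  (Z=0, V=0, Y=0, W=0, U=1, X=1) weight 1/1300
  (Z=0, V=0, Y=0, W=0, U=2, X=1) weight 1/1300
  (Z=0, V=0, Y=0, W=0, U=3, X=1) weight 1/1300
  (Z=0, V=0, Y=0, W=0, U=4, X=1) weight 1/1300
  (Z=0, V=0, Y=0, W=1, U=1, X=1) weight 1/5200
  (Z=0, V=0, Y=0, W=1, U=2, X=1) weight 1/5200
  (Z=0, V=0, Y=0, W=1, U=3, X=1) weight 1/5200
  (Z=0, V=0, Y=0, W=1, U=4, X=1) weight 1/5200
  (Z=1, V=0, Y=0, W=0, U=1, X=0) weight 1/936
  … 135 more
Group by Z:
  weight(Z=0) = 1/30
  weight(Z=1) = 1/12
Total weight = 1/30 + 1/12 = 7/60
P(Z=0 | obs) = 1/30 / 7/60 = 2/7
P(Z=1 | obs) = 1/12 / 7/60 = 5/7
argmax = 1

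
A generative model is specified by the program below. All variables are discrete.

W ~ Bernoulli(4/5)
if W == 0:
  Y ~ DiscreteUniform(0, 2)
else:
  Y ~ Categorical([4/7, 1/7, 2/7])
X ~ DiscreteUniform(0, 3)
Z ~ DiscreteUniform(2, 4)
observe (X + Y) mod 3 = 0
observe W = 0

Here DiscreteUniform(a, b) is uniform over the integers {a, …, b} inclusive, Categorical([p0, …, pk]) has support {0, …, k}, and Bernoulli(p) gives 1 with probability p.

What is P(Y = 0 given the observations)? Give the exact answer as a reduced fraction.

Enumerate traces; 12 have nonzero weight after conditioning:
  (W=0, Y=0, X=0, Z=2) weight 1/180
  (W=0, Y=0, X=0, Z=3) weight 1/180
  (W=0, Y=0, X=0, Z=4) weight 1/180
  (W=0, Y=0, X=3, Z=2) weight 1/180
  (W=0, Y=0, X=3, Z=3) weight 1/180
  (W=0, Y=0, X=3, Z=4) weight 1/180
  (W=0, Y=1, X=2, Z=2) weight 1/180
  (W=0, Y=1, X=2, Z=3) weight 1/180
  (W=0, Y=2, X=1, Z=2) weight 1/180
  … 3 more
Group by Y:
  weight(Y=0) = 1/30
  weight(Y=1) = 1/60
  weight(Y=2) = 1/60
Total weight = 1/30 + 1/60 + 1/60 = 1/15
P(Y=0 | obs) = 1/30 / 1/15 = 1/2
P(Y=1 | obs) = 1/60 / 1/15 = 1/4
P(Y=2 | obs) = 1/60 / 1/15 = 1/4

P(Y = 0 | obs) = 1/2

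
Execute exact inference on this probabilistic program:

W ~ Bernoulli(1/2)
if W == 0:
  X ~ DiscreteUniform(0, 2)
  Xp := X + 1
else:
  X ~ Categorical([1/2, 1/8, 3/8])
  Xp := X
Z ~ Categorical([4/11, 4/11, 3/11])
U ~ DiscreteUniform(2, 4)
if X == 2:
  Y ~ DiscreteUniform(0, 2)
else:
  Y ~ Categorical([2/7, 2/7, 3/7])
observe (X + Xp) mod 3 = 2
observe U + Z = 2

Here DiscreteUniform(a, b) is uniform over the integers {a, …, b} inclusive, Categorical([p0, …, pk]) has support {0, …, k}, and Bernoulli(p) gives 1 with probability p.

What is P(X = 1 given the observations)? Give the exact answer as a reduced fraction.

P(X = 1 | obs) = 3/11

Enumerate traces; 6 have nonzero weight after conditioning:
  (W=0, X=2, Z=0, U=2, Y=0) weight 2/297
  (W=0, X=2, Z=0, U=2, Y=1) weight 2/297
  (W=0, X=2, Z=0, U=2, Y=2) weight 2/297
  (W=1, X=1, Z=0, U=2, Y=0) weight 1/462
  (W=1, X=1, Z=0, U=2, Y=1) weight 1/462
  (W=1, X=1, Z=0, U=2, Y=2) weight 1/308
Group by X:
  weight(X=1) = 1/132
  weight(X=2) = 2/99
Total weight = 1/132 + 2/99 = 1/36
P(X=1 | obs) = 1/132 / 1/36 = 3/11
P(X=2 | obs) = 2/99 / 1/36 = 8/11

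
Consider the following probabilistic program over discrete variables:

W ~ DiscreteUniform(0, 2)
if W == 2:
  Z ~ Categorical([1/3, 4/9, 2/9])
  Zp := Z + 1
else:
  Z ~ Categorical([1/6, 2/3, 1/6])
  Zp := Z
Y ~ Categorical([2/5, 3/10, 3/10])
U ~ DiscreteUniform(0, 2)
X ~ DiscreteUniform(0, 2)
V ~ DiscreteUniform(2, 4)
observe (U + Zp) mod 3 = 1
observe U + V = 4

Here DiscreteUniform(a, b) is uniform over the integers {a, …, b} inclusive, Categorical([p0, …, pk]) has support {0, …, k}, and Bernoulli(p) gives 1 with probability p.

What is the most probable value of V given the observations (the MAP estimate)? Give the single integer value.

Enumerate traces; 81 have nonzero weight after conditioning:
  (W=0, Z=0, Y=0, U=1, X=0, V=3) weight 1/1215
  (W=0, Z=0, Y=0, U=1, X=1, V=3) weight 1/1215
  (W=0, Z=0, Y=0, U=1, X=2, V=3) weight 1/1215
  (W=0, Z=0, Y=1, U=1, X=0, V=3) weight 1/1620
  (W=0, Z=0, Y=1, U=1, X=1, V=3) weight 1/1620
  (W=0, Z=0, Y=1, U=1, X=2, V=3) weight 1/1620
  (W=0, Z=0, Y=2, U=1, X=0, V=3) weight 1/1620
  (W=0, Z=0, Y=2, U=1, X=1, V=3) weight 1/1620
  (W=0, Z=1, Y=0, U=0, X=0, V=4) weight 4/1215
  (W=0, Z=2, Y=0, U=2, X=0, V=2) weight 1/1215
  … 71 more
Group by V:
  weight(V=2) = 7/243
  weight(V=3) = 5/243
  weight(V=4) = 5/81
Total weight = 7/243 + 5/243 + 5/81 = 1/9
P(V=2 | obs) = 7/243 / 1/9 = 7/27
P(V=3 | obs) = 5/243 / 1/9 = 5/27
P(V=4 | obs) = 5/81 / 1/9 = 5/9
argmax = 4

argmax_v P(V = v | obs) = 4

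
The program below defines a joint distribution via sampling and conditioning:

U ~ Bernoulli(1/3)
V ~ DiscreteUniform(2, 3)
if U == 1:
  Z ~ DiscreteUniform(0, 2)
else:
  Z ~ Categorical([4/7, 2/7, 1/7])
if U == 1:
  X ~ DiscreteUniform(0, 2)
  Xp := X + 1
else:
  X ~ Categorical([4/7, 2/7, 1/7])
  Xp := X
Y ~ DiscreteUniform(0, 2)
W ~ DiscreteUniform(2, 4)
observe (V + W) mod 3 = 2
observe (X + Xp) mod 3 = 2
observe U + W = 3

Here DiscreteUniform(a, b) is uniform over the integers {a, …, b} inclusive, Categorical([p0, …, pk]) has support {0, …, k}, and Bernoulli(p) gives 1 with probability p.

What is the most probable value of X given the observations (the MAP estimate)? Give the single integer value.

argmax_v P(X = v | obs) = 1

Enumerate traces; 18 have nonzero weight after conditioning:
  (U=0, V=2, Z=0, X=1, Y=0, W=3) weight 8/1323
  (U=0, V=2, Z=0, X=1, Y=1, W=3) weight 8/1323
  (U=0, V=2, Z=0, X=1, Y=2, W=3) weight 8/1323
  (U=0, V=2, Z=1, X=1, Y=0, W=3) weight 4/1323
  (U=0, V=2, Z=1, X=1, Y=1, W=3) weight 4/1323
  (U=0, V=2, Z=1, X=1, Y=2, W=3) weight 4/1323
  (U=0, V=2, Z=2, X=1, Y=0, W=3) weight 2/1323
  (U=0, V=2, Z=2, X=1, Y=1, W=3) weight 2/1323
  (U=1, V=3, Z=0, X=2, Y=0, W=2) weight 1/486
  … 9 more
Group by X:
  weight(X=1) = 2/63
  weight(X=2) = 1/54
Total weight = 2/63 + 1/54 = 19/378
P(X=1 | obs) = 2/63 / 19/378 = 12/19
P(X=2 | obs) = 1/54 / 19/378 = 7/19
argmax = 1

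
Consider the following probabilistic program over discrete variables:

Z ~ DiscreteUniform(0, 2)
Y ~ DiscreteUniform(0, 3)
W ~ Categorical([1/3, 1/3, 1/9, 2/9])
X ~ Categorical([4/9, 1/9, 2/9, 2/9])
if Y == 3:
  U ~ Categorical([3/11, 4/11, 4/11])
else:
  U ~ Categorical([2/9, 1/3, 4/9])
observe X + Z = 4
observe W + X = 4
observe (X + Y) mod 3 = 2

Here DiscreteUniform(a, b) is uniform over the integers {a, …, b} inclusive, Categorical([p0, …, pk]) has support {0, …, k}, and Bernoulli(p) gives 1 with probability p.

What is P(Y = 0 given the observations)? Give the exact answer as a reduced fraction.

Enumerate traces; 9 have nonzero weight after conditioning:
  (Z=1, Y=2, W=1, X=3, U=0) weight 1/729
  (Z=1, Y=2, W=1, X=3, U=1) weight 1/486
  (Z=1, Y=2, W=1, X=3, U=2) weight 2/729
  (Z=2, Y=0, W=2, X=2, U=0) weight 1/2187
  (Z=2, Y=0, W=2, X=2, U=1) weight 1/1458
  (Z=2, Y=0, W=2, X=2, U=2) weight 2/2187
  (Z=2, Y=3, W=2, X=2, U=0) weight 1/1782
  (Z=2, Y=3, W=2, X=2, U=1) weight 2/2673
  … 1 more
Group by Y:
  weight(Y=0) = 1/486
  weight(Y=2) = 1/162
  weight(Y=3) = 1/486
Total weight = 1/486 + 1/162 + 1/486 = 5/486
P(Y=0 | obs) = 1/486 / 5/486 = 1/5
P(Y=2 | obs) = 1/162 / 5/486 = 3/5
P(Y=3 | obs) = 1/486 / 5/486 = 1/5

P(Y = 0 | obs) = 1/5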